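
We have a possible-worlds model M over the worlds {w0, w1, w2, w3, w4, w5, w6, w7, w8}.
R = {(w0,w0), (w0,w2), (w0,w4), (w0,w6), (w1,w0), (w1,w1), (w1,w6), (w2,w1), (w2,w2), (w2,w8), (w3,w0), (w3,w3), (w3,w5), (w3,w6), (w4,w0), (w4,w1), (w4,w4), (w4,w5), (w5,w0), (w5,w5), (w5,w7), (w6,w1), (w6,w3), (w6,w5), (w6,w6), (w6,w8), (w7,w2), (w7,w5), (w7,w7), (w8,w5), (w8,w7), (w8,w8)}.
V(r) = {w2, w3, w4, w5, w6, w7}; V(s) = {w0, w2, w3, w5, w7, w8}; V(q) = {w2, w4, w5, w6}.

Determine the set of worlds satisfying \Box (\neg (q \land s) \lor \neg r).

w1

Let φ = \Box (\neg (q \land s) \lor \neg r). Evaluate φ at each world:
  w0 (successors {w0, w2, w4, w6}): φ is false.
  w1 (successors {w0, w1, w6}): φ is true.
  w2 (successors {w1, w2, w8}): φ is false.
  w3 (successors {w0, w3, w5, w6}): φ is false.
  w4 (successors {w0, w1, w4, w5}): φ is false.
  w5 (successors {w0, w5, w7}): φ is false.
  w6 (successors {w1, w3, w5, w6, w8}): φ is false.
  w7 (successors {w2, w5, w7}): φ is false.
  w8 (successors {w5, w7, w8}): φ is false.
For instance, at w0:
  At w0: \Box (\neg (q \land s) \lor \neg r) requires \neg (q \land s) \lor \neg r at every successor {w0, w2, w4, w6}.
    \neg (q \land s) \lor \neg r fails at w2, so \Box (\neg (q \land s) \lor \neg r) is false at w0.
Satisfying worlds: {w1}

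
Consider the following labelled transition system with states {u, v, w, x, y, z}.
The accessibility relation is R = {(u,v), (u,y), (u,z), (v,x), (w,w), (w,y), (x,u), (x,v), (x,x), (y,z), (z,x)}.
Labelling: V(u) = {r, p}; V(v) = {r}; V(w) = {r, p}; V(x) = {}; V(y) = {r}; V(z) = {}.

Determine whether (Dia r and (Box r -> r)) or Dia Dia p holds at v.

At v: Dia r and (Box r -> r) is false, Dia Dia p is true, so (Dia r and (Box r -> r)) or Dia Dia p is true.
  At v: Dia r is false, Box r -> r is true, so Dia r and (Box r -> r) is false.
    At v: Dia r requires r at some successor in {x}.
      At x: r is false.
    So Dia r is false at v.
    At v: Box r is false, r is true, so Box r -> r is true.
      At v: Box r requires r at every successor {x}.
        r fails at x, so Box r is false at v.
  At v: Dia Dia p requires Dia p at some successor in {x}.
    Dia p holds at x, so Dia Dia p is true at v.
      At x: Dia p requires p at some successor in {u, v, x}.
        p holds at u, so Dia p is true at x.

Yes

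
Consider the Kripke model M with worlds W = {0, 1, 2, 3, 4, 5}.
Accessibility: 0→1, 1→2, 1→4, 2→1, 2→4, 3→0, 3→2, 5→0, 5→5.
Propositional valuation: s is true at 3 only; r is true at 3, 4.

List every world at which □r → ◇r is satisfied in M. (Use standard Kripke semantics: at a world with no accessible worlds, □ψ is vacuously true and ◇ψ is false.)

0, 1, 2, 3, 5

Recall that □ψ holds at a world iff ψ holds at every accessible world, and ◇ψ holds iff ψ holds at some accessible world.
Let φ = □r → ◇r. Evaluate φ at each world:
  0 (successors {1}): φ is true.
  1 (successors {2, 4}): φ is true.
  2 (successors {1, 4}): φ is true.
  3 (successors {0, 2}): φ is true.
  4 (successors ∅): φ is false.
  5 (successors {0, 5}): φ is true.
For instance, at 0:
  At 0: □r is false, ◇r is false, so □r → ◇r is true.
    At 0: □r requires r at every successor {1}.
      r fails at 1, so □r is false at 0.
    At 0: ◇r requires r at some successor in {1}.
      At 1: r is false.
    So ◇r is false at 0.
Satisfying worlds: {0, 1, 2, 3, 5}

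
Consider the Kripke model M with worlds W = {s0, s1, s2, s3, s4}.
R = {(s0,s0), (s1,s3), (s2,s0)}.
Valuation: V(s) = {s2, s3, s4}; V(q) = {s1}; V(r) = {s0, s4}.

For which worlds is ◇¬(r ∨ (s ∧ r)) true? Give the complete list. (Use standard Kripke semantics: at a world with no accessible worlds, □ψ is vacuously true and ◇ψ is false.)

Let φ = ◇¬(r ∨ (s ∧ r)). Evaluate φ at each world:
  s0 (successors {s0}): φ is false.
  s1 (successors {s3}): φ is true.
  s2 (successors {s0}): φ is false.
  s3 (successors ∅): φ is false.
  s4 (successors ∅): φ is false.
For instance, at s0:
  At s0: ◇¬(r ∨ (s ∧ r)) requires ¬(r ∨ (s ∧ r)) at some successor in {s0}.
    At s0: ¬(r ∨ (s ∧ r)) is false.
  So ◇¬(r ∨ (s ∧ r)) is false at s0.
Satisfying worlds: {s1}

s1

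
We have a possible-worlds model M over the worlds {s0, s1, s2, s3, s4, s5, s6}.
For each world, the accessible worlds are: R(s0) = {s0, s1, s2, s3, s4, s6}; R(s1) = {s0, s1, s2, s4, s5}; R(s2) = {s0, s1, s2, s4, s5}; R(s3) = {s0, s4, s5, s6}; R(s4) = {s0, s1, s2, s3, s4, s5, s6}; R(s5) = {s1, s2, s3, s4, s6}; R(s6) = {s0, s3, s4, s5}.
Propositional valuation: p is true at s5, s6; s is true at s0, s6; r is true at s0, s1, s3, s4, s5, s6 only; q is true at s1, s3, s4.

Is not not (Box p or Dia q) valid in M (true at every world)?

Let φ = not not (Box p or Dia q). Evaluate φ at each world:
  s0 (successors {s0, s1, s2, s3, s4, s6}): φ is true.
  s1 (successors {s0, s1, s2, s4, s5}): φ is true.
  s2 (successors {s0, s1, s2, s4, s5}): φ is true.
  s3 (successors {s0, s4, s5, s6}): φ is true.
  s4 (successors {s0, s1, s2, s3, s4, s5, s6}): φ is true.
  s5 (successors {s1, s2, s3, s4, s6}): φ is true.
  s6 (successors {s0, s3, s4, s5}): φ is true.
For instance, at s1:
  At s1: not (Box p or Dia q) is false, so not not (Box p or Dia q) is true.
    At s1: Box p or Dia q is true, so not (Box p or Dia q) is false.
      At s1: Box p is false, Dia q is true, so Box p or Dia q is true.

Yes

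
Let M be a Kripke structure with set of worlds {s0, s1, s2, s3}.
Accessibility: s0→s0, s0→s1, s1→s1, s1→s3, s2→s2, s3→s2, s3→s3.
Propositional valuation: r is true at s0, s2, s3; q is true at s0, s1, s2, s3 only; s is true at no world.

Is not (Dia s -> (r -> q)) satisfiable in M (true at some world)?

Let φ = not (Dia s -> (r -> q)). Evaluate φ at each world:
  s0 (successors {s0, s1}): φ is false.
  s1 (successors {s1, s3}): φ is false.
  s2 (successors {s2}): φ is false.
  s3 (successors {s2, s3}): φ is false.
For instance, at s3:
  At s3: Dia s -> (r -> q) is true, so not (Dia s -> (r -> q)) is false.
    At s3: Dia s is false, r -> q is true, so Dia s -> (r -> q) is true.
      At s3: Dia s requires s at some successor in {s2, s3}.
        At s2: s is false.
        At s3: s is false.
      So Dia s is false at s3.

No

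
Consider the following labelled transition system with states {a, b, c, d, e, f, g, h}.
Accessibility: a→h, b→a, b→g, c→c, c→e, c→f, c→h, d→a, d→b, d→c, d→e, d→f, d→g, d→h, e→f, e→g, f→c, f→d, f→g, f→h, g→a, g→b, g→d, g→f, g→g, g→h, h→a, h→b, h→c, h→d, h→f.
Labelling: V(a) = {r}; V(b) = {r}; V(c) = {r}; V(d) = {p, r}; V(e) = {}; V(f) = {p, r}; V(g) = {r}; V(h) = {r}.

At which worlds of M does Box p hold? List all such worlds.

Let φ = Box p. Evaluate φ at each world:
  a (successors {h}): φ is false.
  b (successors {a, g}): φ is false.
  c (successors {c, e, f, h}): φ is false.
  d (successors {a, b, c, e, f, g, h}): φ is false.
  e (successors {f, g}): φ is false.
  f (successors {c, d, g, h}): φ is false.
  g (successors {a, b, d, f, g, h}): φ is false.
  h (successors {a, b, c, d, f}): φ is false.
For instance, at c:
  At c: Box p requires p at every successor {c, e, f, h}.
    p fails at c, so Box p is false at c.
Satisfying worlds: none.

none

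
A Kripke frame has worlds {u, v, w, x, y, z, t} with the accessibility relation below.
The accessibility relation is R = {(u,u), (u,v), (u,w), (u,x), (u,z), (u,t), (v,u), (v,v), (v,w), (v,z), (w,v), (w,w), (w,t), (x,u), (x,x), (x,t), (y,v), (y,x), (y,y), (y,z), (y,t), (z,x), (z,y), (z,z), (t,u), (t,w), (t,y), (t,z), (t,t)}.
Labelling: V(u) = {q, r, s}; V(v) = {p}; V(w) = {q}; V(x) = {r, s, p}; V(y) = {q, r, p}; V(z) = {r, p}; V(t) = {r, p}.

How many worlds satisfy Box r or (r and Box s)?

Let φ = Box r or (r and Box s). Evaluate φ at each world:
  u (successors {u, v, w, x, z, t}): φ is false.
  v (successors {u, v, w, z}): φ is false.
  w (successors {v, w, t}): φ is false.
  x (successors {u, x, t}): φ is true.
  y (successors {v, x, y, z, t}): φ is false.
  z (successors {x, y, z}): φ is true.
  t (successors {u, w, y, z, t}): φ is false.
For instance, at y:
  At y: Box r is false, r and Box s is false, so Box r or (r and Box s) is false.
    At y: Box r requires r at every successor {v, x, y, z, t}.
      r fails at v, so Box r is false at y.
    At y: r is true, Box s is false, so r and Box s is false.
      At y: Box s requires s at every successor {v, x, y, z, t}.
        s fails at v, so Box s is false at y.
Satisfying worlds: {x, z}

2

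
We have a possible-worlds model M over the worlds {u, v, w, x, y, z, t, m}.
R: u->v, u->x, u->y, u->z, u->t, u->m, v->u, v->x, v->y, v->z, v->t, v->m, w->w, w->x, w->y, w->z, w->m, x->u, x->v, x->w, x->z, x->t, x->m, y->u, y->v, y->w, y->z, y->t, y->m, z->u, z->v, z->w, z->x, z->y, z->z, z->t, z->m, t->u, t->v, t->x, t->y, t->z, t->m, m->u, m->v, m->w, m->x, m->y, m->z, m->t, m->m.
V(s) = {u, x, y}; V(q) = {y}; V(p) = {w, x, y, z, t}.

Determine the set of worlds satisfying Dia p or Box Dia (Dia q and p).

Let φ = Dia p or Box Dia (Dia q and p). Evaluate φ at each world:
  u (successors {v, x, y, z, t, m}): φ is true.
  v (successors {u, x, y, z, t, m}): φ is true.
  w (successors {w, x, y, z, m}): φ is true.
  x (successors {u, v, w, z, t, m}): φ is true.
  y (successors {u, v, w, z, t, m}): φ is true.
  z (successors {u, v, w, x, y, z, t, m}): φ is true.
  t (successors {u, v, x, y, z, m}): φ is true.
  m (successors {u, v, w, x, y, z, t, m}): φ is true.
For instance, at z:
  At z: Dia p is true, Box Dia (Dia q and p) is true, so Dia p or Box Dia (Dia q and p) is true.
    At z: Dia p requires p at some successor in {u, v, w, x, y, z, t, m}.
      p holds at w, so Dia p is true at z.
    At z: Box Dia (Dia q and p) requires Dia (Dia q and p) at every successor {u, v, w, x, y, z, t, m}.
      At u: Dia (Dia q and p) is true.
      At v: Dia (Dia q and p) is true.
      At w: Dia (Dia q and p) is true.
      At x: Dia (Dia q and p) is true.
      At y: Dia (Dia q and p) is true.
      At z: Dia (Dia q and p) is true.
      At t: Dia (Dia q and p) is true.
      At m: Dia (Dia q and p) is true.
    So Box Dia (Dia q and p) is true at z.
Satisfying worlds: {u, v, w, x, y, z, t, m}

u, v, w, x, y, z, t, m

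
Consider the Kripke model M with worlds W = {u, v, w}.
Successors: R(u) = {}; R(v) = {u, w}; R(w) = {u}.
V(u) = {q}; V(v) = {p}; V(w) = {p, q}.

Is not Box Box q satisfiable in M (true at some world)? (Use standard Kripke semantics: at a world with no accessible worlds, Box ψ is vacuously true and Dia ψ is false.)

Let φ = not Box Box q. Evaluate φ at each world:
  u (successors ∅): φ is false.
  v (successors {u, w}): φ is false.
  w (successors {u}): φ is false.
For instance, at w:
  At w: Box Box q is true, so not Box Box q is false.
    At w: Box Box q requires Box q at every successor {u}.
      At u: Box q is true.
    So Box Box q is true at w.

No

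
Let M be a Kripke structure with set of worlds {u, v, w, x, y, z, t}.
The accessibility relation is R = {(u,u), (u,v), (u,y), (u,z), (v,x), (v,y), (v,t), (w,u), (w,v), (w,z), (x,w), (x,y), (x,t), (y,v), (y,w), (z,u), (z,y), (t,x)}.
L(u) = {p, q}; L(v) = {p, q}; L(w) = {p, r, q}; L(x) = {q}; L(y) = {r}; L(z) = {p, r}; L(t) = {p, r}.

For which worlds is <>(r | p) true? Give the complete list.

u, v, w, x, y, z

Let φ = <>(r | p). Evaluate φ at each world:
  u (successors {u, v, y, z}): φ is true.
  v (successors {x, y, t}): φ is true.
  w (successors {u, v, z}): φ is true.
  x (successors {w, y, t}): φ is true.
  y (successors {v, w}): φ is true.
  z (successors {u, y}): φ is true.
  t (successors {x}): φ is false.
For instance, at y:
  At y: <>(r | p) requires r | p at some successor in {v, w}.
    r | p holds at v, so <>(r | p) is true at y.
Satisfying worlds: {u, v, w, x, y, z}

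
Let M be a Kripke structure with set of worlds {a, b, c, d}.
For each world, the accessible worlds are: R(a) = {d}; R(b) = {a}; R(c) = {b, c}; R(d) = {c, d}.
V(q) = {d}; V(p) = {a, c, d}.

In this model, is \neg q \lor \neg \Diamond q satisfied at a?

At a: \neg q is true, \neg \Diamond q is false, so \neg q \lor \neg \Diamond q is true.
  At a: \Diamond q is true, so \neg \Diamond q is false.
    At a: \Diamond q requires q at some successor in {d}.
      q holds at d, so \Diamond q is true at a.

Yes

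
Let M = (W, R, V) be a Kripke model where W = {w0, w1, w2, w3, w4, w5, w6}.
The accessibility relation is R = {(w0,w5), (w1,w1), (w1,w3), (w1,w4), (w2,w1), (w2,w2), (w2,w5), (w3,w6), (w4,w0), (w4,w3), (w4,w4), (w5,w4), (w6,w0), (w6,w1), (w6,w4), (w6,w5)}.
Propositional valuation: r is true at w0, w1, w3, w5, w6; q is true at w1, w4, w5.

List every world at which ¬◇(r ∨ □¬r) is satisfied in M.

Let φ = ¬◇(r ∨ □¬r). Evaluate φ at each world:
  w0 (successors {w5}): φ is false.
  w1 (successors {w1, w3, w4}): φ is false.
  w2 (successors {w1, w2, w5}): φ is false.
  w3 (successors {w6}): φ is false.
  w4 (successors {w0, w3, w4}): φ is false.
  w5 (successors {w4}): φ is true.
  w6 (successors {w0, w1, w4, w5}): φ is false.
For instance, at w5:
  At w5: ◇(r ∨ □¬r) is false, so ¬◇(r ∨ □¬r) is true.
    At w5: ◇(r ∨ □¬r) requires r ∨ □¬r at some successor in {w4}.
      At w4: r ∨ □¬r is false.
    So ◇(r ∨ □¬r) is false at w5.
Satisfying worlds: {w5}

w5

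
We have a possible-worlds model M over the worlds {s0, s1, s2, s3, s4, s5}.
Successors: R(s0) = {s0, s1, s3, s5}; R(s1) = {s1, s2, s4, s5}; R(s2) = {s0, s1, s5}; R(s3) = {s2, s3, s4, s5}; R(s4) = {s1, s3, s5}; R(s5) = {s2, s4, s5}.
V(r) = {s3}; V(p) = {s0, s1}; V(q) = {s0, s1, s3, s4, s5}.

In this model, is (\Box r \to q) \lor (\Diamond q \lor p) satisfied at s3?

At s3: \Box r \to q is true, \Diamond q \lor p is true, so (\Box r \to q) \lor (\Diamond q \lor p) is true.
  At s3: \Box r is false, q is true, so \Box r \to q is true.
    At s3: \Box r requires r at every successor {s2, s3, s4, s5}.
      r fails at s2, so \Box r is false at s3.
  At s3: \Diamond q is true, p is false, so \Diamond q \lor p is true.
    At s3: \Diamond q requires q at some successor in {s2, s3, s4, s5}.
      q holds at s3, so \Diamond q is true at s3.

Yes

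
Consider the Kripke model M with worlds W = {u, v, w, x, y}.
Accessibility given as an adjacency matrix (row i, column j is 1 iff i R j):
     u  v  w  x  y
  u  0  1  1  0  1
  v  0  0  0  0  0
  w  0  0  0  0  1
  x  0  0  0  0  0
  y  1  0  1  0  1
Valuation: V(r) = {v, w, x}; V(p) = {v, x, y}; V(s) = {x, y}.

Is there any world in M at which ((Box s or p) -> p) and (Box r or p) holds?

Let φ = ((Box s or p) -> p) and (Box r or p). Evaluate φ at each world:
  u (successors {v, w, y}): φ is false.
  v (successors ∅): φ is true.
  w (successors {y}): φ is false.
  x (successors ∅): φ is true.
  y (successors {u, w, y}): φ is true.
Detail at v (witness):
  At v: (Box s or p) -> p is true, Box r or p is true, so ((Box s or p) -> p) and (Box r or p) is true.
    At v: Box s or p is true, p is true, so (Box s or p) -> p is true.
      At v: Box s is true, p is true, so Box s or p is true.
    At v: Box r is true, p is true, so Box r or p is true.
      At v: no accessible worlds, so Box r holds vacuously.

Yes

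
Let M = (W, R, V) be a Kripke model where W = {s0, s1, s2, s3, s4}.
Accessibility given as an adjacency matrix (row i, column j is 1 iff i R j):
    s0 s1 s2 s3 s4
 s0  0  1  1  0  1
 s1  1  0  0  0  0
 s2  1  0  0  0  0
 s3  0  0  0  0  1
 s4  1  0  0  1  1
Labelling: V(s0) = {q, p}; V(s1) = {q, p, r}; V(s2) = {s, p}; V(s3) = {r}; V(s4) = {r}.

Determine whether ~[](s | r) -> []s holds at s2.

No

At s2: ~[](s | r) is true, []s is false, so ~[](s | r) -> []s is false.
  At s2: [](s | r) is false, so ~[](s | r) is true.
    At s2: [](s | r) requires s | r at every successor {s0}.
      s | r fails at s0, so [](s | r) is false at s2.
  At s2: []s requires s at every successor {s0}.
    s fails at s0, so []s is false at s2.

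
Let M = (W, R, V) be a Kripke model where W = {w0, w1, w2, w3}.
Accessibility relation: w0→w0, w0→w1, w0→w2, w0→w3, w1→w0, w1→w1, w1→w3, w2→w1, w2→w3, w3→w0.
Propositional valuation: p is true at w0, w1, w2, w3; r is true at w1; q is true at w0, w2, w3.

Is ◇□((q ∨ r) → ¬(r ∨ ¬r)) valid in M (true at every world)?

Recall that □ψ holds at a world iff ψ holds at every accessible world, and ◇ψ holds iff ψ holds at some accessible world.
Let φ = ◇□((q ∨ r) → ¬(r ∨ ¬r)). Evaluate φ at each world:
  w0 (successors {w0, w1, w2, w3}): φ is false.
  w1 (successors {w0, w1, w3}): φ is false.
  w2 (successors {w1, w3}): φ is false.
  w3 (successors {w0}): φ is false.
Detail at w0 (counterexample):
  At w0: ◇□((q ∨ r) → ¬(r ∨ ¬r)) requires □((q ∨ r) → ¬(r ∨ ¬r)) at some successor in {w0, w1, w2, w3}.
    At w0: □((q ∨ r) → ¬(r ∨ ¬r)) is false.
    At w1: □((q ∨ r) → ¬(r ∨ ¬r)) is false.
    At w2: □((q ∨ r) → ¬(r ∨ ¬r)) is false.
    At w3: □((q ∨ r) → ¬(r ∨ ¬r)) is false.
  So ◇□((q ∨ r) → ¬(r ∨ ¬r)) is false at w0.

No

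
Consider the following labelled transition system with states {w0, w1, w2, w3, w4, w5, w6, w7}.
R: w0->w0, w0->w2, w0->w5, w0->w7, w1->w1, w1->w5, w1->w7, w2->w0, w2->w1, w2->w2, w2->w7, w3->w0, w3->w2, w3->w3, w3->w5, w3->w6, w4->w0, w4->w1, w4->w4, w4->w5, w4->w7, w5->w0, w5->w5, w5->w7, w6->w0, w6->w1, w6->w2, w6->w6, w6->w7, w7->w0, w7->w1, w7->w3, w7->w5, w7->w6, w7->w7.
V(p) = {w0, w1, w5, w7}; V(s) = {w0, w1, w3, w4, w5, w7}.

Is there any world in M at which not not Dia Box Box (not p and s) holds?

No

Let φ = not not Dia Box Box (not p and s). Evaluate φ at each world:
  w0 (successors {w0, w2, w5, w7}): φ is false.
  w1 (successors {w1, w5, w7}): φ is false.
  w2 (successors {w0, w1, w2, w7}): φ is false.
  w3 (successors {w0, w2, w3, w5, w6}): φ is false.
  w4 (successors {w0, w1, w4, w5, w7}): φ is false.
  w5 (successors {w0, w5, w7}): φ is false.
  w6 (successors {w0, w1, w2, w6, w7}): φ is false.
  w7 (successors {w0, w1, w3, w5, w6, w7}): φ is false.
For instance, at w4:
  At w4: not Dia Box Box (not p and s) is true, so not not Dia Box Box (not p and s) is false.
    At w4: Dia Box Box (not p and s) is false, so not Dia Box Box (not p and s) is true.
      At w4: Dia Box Box (not p and s) requires Box Box (not p and s) at some successor in {w0, w1, w4, w5, w7}.
        At w0: Box Box (not p and s) is false.
        At w1: Box Box (not p and s) is false.
        At w4: Box Box (not p and s) is false.
        At w5: Box Box (not p and s) is false.
        At w7: Box Box (not p and s) is false.
      So Dia Box Box (not p and s) is false at w4.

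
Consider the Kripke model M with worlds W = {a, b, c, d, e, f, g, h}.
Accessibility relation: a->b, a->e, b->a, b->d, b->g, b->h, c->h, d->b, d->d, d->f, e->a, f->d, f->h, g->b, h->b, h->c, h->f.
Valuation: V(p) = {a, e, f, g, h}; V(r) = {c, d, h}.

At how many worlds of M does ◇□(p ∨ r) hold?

4

Recall that □ψ holds at a world iff ψ holds at every accessible world, and ◇ψ holds iff ψ holds at some accessible world.
Let φ = ◇□(p ∨ r). Evaluate φ at each world:
  a (successors {b, e}): φ is true.
  b (successors {a, d, g, h}): φ is false.
  c (successors {h}): φ is false.
  d (successors {b, d, f}): φ is true.
  e (successors {a}): φ is false.
  f (successors {d, h}): φ is false.
  g (successors {b}): φ is true.
  h (successors {b, c, f}): φ is true.
For instance, at a:
  At a: ◇□(p ∨ r) requires □(p ∨ r) at some successor in {b, e}.
    □(p ∨ r) holds at b, so ◇□(p ∨ r) is true at a.
      At b: □(p ∨ r) requires p ∨ r at every successor {a, d, g, h}.
        At a: p ∨ r is true.
        At d: p ∨ r is true.
        At g: p ∨ r is true.
        At h: p ∨ r is true.
      So □(p ∨ r) is true at b.
Satisfying worlds: {a, d, g, h}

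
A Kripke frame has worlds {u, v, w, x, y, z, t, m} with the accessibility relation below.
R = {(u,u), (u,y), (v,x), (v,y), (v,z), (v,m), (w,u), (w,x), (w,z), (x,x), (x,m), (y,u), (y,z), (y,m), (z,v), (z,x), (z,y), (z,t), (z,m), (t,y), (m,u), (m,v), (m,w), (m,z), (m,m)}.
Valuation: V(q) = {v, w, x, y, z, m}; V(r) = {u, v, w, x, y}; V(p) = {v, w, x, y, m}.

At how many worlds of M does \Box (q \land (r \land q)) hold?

Let φ = \Box (q \land (r \land q)). Evaluate φ at each world:
  u (successors {u, y}): φ is false.
  v (successors {x, y, z, m}): φ is false.
  w (successors {u, x, z}): φ is false.
  x (successors {x, m}): φ is false.
  y (successors {u, z, m}): φ is false.
  z (successors {v, x, y, t, m}): φ is false.
  t (successors {y}): φ is true.
  m (successors {u, v, w, z, m}): φ is false.
For instance, at t:
  At t: \Box (q \land (r \land q)) requires q \land (r \land q) at every successor {y}.
    At y: q \land (r \land q) is true.
  So \Box (q \land (r \land q)) is true at t.
Satisfying worlds: {t}

1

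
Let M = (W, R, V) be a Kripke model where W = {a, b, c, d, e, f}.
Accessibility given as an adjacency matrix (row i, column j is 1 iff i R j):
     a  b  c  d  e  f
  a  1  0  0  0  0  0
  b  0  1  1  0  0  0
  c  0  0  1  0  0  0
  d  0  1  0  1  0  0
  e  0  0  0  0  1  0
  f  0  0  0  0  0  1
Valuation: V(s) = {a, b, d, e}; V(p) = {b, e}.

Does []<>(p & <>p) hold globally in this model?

No

Let φ = []<>(p & <>p). Evaluate φ at each world:
  a (successors {a}): φ is false.
  b (successors {b, c}): φ is false.
  c (successors {c}): φ is false.
  d (successors {b, d}): φ is true.
  e (successors {e}): φ is true.
  f (successors {f}): φ is false.
Detail at a (counterexample):
  At a: []<>(p & <>p) requires <>(p & <>p) at every successor {a}.
    <>(p & <>p) fails at a, so []<>(p & <>p) is false at a.
      At a: <>(p & <>p) requires p & <>p at some successor in {a}.
        At a: p & <>p is false.
      So <>(p & <>p) is false at a.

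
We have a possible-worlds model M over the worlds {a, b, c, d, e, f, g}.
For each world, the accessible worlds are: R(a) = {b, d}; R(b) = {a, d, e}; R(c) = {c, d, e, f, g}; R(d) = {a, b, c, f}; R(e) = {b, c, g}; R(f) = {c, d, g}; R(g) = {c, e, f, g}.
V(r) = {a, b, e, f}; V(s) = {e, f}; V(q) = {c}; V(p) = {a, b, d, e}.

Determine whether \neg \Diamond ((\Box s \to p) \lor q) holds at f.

At f: \Diamond ((\Box s \to p) \lor q) is true, so \neg \Diamond ((\Box s \to p) \lor q) is false.
  At f: \Diamond ((\Box s \to p) \lor q) requires (\Box s \to p) \lor q at some successor in {c, d, g}.
    (\Box s \to p) \lor q holds at c, so \Diamond ((\Box s \to p) \lor q) is true at f.
      At c: \Box s \to p is true, q is true, so (\Box s \to p) \lor q is true.

No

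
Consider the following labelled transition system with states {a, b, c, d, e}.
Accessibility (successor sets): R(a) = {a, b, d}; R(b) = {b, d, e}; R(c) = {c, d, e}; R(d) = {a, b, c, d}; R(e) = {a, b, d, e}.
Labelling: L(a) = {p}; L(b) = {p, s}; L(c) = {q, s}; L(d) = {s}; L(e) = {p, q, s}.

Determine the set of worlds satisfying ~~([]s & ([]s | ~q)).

Let φ = ~~([]s & ([]s | ~q)). Evaluate φ at each world:
  a (successors {a, b, d}): φ is false.
  b (successors {b, d, e}): φ is true.
  c (successors {c, d, e}): φ is true.
  d (successors {a, b, c, d}): φ is false.
  e (successors {a, b, d, e}): φ is false.
For instance, at e:
  At e: ~([]s & ([]s | ~q)) is true, so ~~([]s & ([]s | ~q)) is false.
    At e: []s & ([]s | ~q) is false, so ~([]s & ([]s | ~q)) is true.
      At e: []s is false, []s | ~q is false, so []s & ([]s | ~q) is false.
Satisfying worlds: {b, c}

b, c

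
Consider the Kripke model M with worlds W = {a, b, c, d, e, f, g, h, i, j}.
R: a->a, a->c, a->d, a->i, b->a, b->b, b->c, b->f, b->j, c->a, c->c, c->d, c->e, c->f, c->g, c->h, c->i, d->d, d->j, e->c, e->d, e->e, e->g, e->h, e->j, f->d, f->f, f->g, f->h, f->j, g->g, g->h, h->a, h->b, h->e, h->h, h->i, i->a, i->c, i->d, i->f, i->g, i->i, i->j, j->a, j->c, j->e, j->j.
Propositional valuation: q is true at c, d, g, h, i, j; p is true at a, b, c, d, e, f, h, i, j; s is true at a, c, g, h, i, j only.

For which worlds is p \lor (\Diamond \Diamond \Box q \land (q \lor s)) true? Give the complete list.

Let φ = p \lor (\Diamond \Diamond \Box q \land (q \lor s)). Evaluate φ at each world:
  a (successors {a, c, d, i}): φ is true.
  b (successors {a, b, c, f, j}): φ is true.
  c (successors {a, c, d, e, f, g, h, i}): φ is true.
  d (successors {d, j}): φ is true.
  e (successors {c, d, e, g, h, j}): φ is true.
  f (successors {d, f, g, h, j}): φ is true.
  g (successors {g, h}): φ is true.
  h (successors {a, b, e, h, i}): φ is true.
  i (successors {a, c, d, f, g, i, j}): φ is true.
  j (successors {a, c, e, j}): φ is true.
For instance, at j:
  At j: p is true, \Diamond \Diamond \Box q \land (q \lor s) is true, so p \lor (\Diamond \Diamond \Box q \land (q \lor s)) is true.
    At j: \Diamond \Diamond \Box q is true, q \lor s is true, so \Diamond \Diamond \Box q \land (q \lor s) is true.
      At j: \Diamond \Diamond \Box q requires \Diamond \Box q at some successor in {a, c, e, j}.
        \Diamond \Box q holds at a, so \Diamond \Diamond \Box q is true at j.
Satisfying worlds: {a, b, c, d, e, f, g, h, i, j}

a, b, c, d, e, f, g, h, i, j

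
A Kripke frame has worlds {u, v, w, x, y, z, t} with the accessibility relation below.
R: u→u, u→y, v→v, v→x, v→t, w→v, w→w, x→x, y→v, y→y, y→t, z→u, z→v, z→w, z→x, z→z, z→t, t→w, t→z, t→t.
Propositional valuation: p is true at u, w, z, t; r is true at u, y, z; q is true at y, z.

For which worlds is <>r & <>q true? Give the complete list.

u, y, z, t

Recall that <>ψ holds at a world iff ψ holds at some accessible world.
Let φ = <>r & <>q. Evaluate φ at each world:
  u (successors {u, y}): φ is true.
  v (successors {v, x, t}): φ is false.
  w (successors {v, w}): φ is false.
  x (successors {x}): φ is false.
  y (successors {v, y, t}): φ is true.
  z (successors {u, v, w, x, z, t}): φ is true.
  t (successors {w, z, t}): φ is true.
For instance, at w:
  At w: <>r is false, <>q is false, so <>r & <>q is false.
    At w: <>r requires r at some successor in {v, w}.
      At v: r is false.
      At w: r is false.
    So <>r is false at w.
    At w: <>q requires q at some successor in {v, w}.
      At v: q is false.
      At w: q is false.
    So <>q is false at w.
Satisfying worlds: {u, y, z, t}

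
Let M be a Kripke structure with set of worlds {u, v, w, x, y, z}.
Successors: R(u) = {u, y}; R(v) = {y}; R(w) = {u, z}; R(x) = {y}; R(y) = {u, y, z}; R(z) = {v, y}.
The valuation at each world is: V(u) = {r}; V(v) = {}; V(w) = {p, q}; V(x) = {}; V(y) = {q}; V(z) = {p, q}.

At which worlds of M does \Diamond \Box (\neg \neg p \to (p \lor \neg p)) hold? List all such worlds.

Let φ = \Diamond \Box (\neg \neg p \to (p \lor \neg p)). Evaluate φ at each world:
  u (successors {u, y}): φ is true.
  v (successors {y}): φ is true.
  w (successors {u, z}): φ is true.
  x (successors {y}): φ is true.
  y (successors {u, y, z}): φ is true.
  z (successors {v, y}): φ is true.
For instance, at y:
  At y: \Diamond \Box (\neg \neg p \to (p \lor \neg p)) requires \Box (\neg \neg p \to (p \lor \neg p)) at some successor in {u, y, z}.
    \Box (\neg \neg p \to (p \lor \neg p)) holds at u, so \Diamond \Box (\neg \neg p \to (p \lor \neg p)) is true at y.
      At u: \Box (\neg \neg p \to (p \lor \neg p)) requires \neg \neg p \to (p \lor \neg p) at every successor {u, y}.
        At u: \neg \neg p \to (p \lor \neg p) is true.
        At y: \neg \neg p \to (p \lor \neg p) is true.
      So \Box (\neg \neg p \to (p \lor \neg p)) is true at u.
Satisfying worlds: {u, v, w, x, y, z}

u, v, w, x, y, z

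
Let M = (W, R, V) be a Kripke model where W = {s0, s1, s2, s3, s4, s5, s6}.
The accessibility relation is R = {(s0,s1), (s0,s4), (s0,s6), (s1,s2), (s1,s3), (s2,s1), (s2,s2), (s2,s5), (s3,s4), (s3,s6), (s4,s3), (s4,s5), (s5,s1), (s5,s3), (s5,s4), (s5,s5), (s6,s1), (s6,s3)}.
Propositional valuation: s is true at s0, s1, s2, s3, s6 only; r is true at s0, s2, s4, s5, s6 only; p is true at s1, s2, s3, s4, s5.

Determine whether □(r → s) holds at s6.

Recall that □ψ holds at a world iff ψ holds at every accessible world, and ◇ψ holds iff ψ holds at some accessible world.
At s6: □(r → s) requires r → s at every successor {s1, s3}.
  At s1: r → s is true.
  At s3: r → s is true.
So □(r → s) is true at s6.

Yes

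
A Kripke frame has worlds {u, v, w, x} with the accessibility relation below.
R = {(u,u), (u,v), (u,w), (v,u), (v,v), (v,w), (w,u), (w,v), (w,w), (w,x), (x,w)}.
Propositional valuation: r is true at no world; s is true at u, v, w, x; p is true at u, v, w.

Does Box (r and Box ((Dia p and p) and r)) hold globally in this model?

Let φ = Box (r and Box ((Dia p and p) and r)). Evaluate φ at each world:
  u (successors {u, v, w}): φ is false.
  v (successors {u, v, w}): φ is false.
  w (successors {u, v, w, x}): φ is false.
  x (successors {w}): φ is false.
Detail at u (counterexample):
  At u: Box (r and Box ((Dia p and p) and r)) requires r and Box ((Dia p and p) and r) at every successor {u, v, w}.
    r and Box ((Dia p and p) and r) fails at u, so Box (r and Box ((Dia p and p) and r)) is false at u.
      At u: r is false, Box ((Dia p and p) and r) is false, so r and Box ((Dia p and p) and r) is false.

No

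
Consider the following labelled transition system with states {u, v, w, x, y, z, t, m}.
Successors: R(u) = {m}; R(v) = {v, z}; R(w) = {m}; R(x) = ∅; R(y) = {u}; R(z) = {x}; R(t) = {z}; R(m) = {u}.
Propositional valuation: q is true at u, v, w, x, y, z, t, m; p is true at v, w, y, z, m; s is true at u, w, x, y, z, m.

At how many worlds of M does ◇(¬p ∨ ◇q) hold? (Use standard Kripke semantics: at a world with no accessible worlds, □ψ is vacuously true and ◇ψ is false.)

Recall that ◇ψ holds at a world iff ψ holds at some accessible world.
Let φ = ◇(¬p ∨ ◇q). Evaluate φ at each world:
  u (successors {m}): φ is true.
  v (successors {v, z}): φ is true.
  w (successors {m}): φ is true.
  x (successors ∅): φ is false.
  y (successors {u}): φ is true.
  z (successors {x}): φ is true.
  t (successors {z}): φ is true.
  m (successors {u}): φ is true.
For instance, at y:
  At y: ◇(¬p ∨ ◇q) requires ¬p ∨ ◇q at some successor in {u}.
    ¬p ∨ ◇q holds at u, so ◇(¬p ∨ ◇q) is true at y.
      At u: ¬p is true, ◇q is true, so ¬p ∨ ◇q is true.
Satisfying worlds: {u, v, w, y, z, t, m}

7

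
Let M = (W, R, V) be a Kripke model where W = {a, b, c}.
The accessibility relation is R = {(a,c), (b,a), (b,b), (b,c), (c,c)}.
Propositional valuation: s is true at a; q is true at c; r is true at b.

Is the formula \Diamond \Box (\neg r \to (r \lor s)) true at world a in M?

No

At a: \Diamond \Box (\neg r \to (r \lor s)) requires \Box (\neg r \to (r \lor s)) at some successor in {c}.
  At c: \Box (\neg r \to (r \lor s)) is false.
So \Diamond \Box (\neg r \to (r \lor s)) is false at a.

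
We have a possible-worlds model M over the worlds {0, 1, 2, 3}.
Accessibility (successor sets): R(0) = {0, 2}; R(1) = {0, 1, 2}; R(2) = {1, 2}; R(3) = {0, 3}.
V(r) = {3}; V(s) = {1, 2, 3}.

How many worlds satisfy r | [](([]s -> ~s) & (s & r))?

1

Recall that []ψ holds at a world iff ψ holds at every accessible world, and <>ψ holds iff ψ holds at some accessible world.
Let φ = r | [](([]s -> ~s) & (s & r)). Evaluate φ at each world:
  0 (successors {0, 2}): φ is false.
  1 (successors {0, 1, 2}): φ is false.
  2 (successors {1, 2}): φ is false.
  3 (successors {0, 3}): φ is true.
For instance, at 1:
  At 1: r is false, [](([]s -> ~s) & (s & r)) is false, so r | [](([]s -> ~s) & (s & r)) is false.
    At 1: [](([]s -> ~s) & (s & r)) requires ([]s -> ~s) & (s & r) at every successor {0, 1, 2}.
      ([]s -> ~s) & (s & r) fails at 0, so [](([]s -> ~s) & (s & r)) is false at 1.
Satisfying worlds: {3}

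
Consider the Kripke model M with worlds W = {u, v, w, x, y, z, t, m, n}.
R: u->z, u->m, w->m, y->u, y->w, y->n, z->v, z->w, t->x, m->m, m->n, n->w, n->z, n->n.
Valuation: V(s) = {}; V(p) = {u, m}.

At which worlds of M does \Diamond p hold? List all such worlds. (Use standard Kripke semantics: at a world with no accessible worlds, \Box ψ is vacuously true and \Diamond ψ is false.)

Let φ = \Diamond p. Evaluate φ at each world:
  u (successors {z, m}): φ is true.
  v (successors ∅): φ is false.
  w (successors {m}): φ is true.
  x (successors ∅): φ is false.
  y (successors {u, w, n}): φ is true.
  z (successors {v, w}): φ is false.
  t (successors {x}): φ is false.
  m (successors {m, n}): φ is true.
  n (successors {w, z, n}): φ is false.
For instance, at u:
  At u: \Diamond p requires p at some successor in {z, m}.
    p holds at m, so \Diamond p is true at u.
Satisfying worlds: {u, w, y, m}

u, w, y, m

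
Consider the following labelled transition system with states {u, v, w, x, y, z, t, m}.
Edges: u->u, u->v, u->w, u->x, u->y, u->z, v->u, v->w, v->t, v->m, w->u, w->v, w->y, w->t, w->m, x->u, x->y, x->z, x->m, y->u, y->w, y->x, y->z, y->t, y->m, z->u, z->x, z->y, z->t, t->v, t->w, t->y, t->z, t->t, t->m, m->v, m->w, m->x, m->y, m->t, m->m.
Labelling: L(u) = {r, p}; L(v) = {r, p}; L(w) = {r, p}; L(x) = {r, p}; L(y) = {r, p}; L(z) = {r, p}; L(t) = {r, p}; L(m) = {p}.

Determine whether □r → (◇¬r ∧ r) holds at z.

At z: □r is true, ◇¬r ∧ r is false, so □r → (◇¬r ∧ r) is false.
  At z: □r requires r at every successor {u, x, y, t}.
    At u: r is true.
    At x: r is true.
    At y: r is true.
    At t: r is true.
  So □r is true at z.
  At z: ◇¬r is false, r is true, so ◇¬r ∧ r is false.
    At z: ◇¬r requires ¬r at some successor in {u, x, y, t}.
      At u: ¬r is false.
      At x: ¬r is false.
      At y: ¬r is false.
      At t: ¬r is false.
    So ◇¬r is false at z.

No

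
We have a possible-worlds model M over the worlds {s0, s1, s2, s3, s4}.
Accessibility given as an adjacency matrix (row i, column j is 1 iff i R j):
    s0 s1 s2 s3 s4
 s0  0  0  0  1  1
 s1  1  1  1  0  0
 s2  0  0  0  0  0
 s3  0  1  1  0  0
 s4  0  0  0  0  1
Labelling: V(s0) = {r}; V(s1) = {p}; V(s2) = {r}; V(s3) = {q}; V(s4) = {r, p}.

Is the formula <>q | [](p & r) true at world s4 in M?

At s4: <>q is false, [](p & r) is true, so <>q | [](p & r) is true.
  At s4: <>q requires q at some successor in {s4}.
    At s4: q is false.
  So <>q is false at s4.
  At s4: [](p & r) requires p & r at every successor {s4}.
    At s4: p & r is true.
  So [](p & r) is true at s4.

Yes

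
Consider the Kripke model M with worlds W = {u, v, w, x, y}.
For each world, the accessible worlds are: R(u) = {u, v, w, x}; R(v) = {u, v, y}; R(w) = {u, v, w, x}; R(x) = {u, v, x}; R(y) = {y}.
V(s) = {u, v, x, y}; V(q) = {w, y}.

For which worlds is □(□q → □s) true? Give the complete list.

u, v, w, x, y

Recall that □ψ holds at a world iff ψ holds at every accessible world, and ◇ψ holds iff ψ holds at some accessible world.
Let φ = □(□q → □s). Evaluate φ at each world:
  u (successors {u, v, w, x}): φ is true.
  v (successors {u, v, y}): φ is true.
  w (successors {u, v, w, x}): φ is true.
  x (successors {u, v, x}): φ is true.
  y (successors {y}): φ is true.
For instance, at w:
  At w: □(□q → □s) requires □q → □s at every successor {u, v, w, x}.
    At u: □q → □s is true.
    At v: □q → □s is true.
    At w: □q → □s is true.
    At x: □q → □s is true.
  So □(□q → □s) is true at w.
Satisfying worlds: {u, v, w, x, y}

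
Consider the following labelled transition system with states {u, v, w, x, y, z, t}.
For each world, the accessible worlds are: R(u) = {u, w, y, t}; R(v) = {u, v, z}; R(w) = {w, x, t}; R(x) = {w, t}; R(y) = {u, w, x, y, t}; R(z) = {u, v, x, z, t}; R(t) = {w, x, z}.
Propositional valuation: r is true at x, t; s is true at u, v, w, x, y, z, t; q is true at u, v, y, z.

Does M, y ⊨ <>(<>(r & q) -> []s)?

Yes

Recall that []ψ holds at a world iff ψ holds at every accessible world, and <>ψ holds iff ψ holds at some accessible world.
At y: <>(<>(r & q) -> []s) requires <>(r & q) -> []s at some successor in {u, w, x, y, t}.
  <>(r & q) -> []s holds at u, so <>(<>(r & q) -> []s) is true at y.
    At u: <>(r & q) is false, []s is true, so <>(r & q) -> []s is true.
      At u: <>(r & q) requires r & q at some successor in {u, w, y, t}.
        At u: r & q is false.
        At w: r & q is false.
        At y: r & q is false.
        At t: r & q is false.
      So <>(r & q) is false at u.
      At u: []s requires s at every successor {u, w, y, t}.
        At u: s is true.
        At w: s is true.
        At y: s is true.
        At t: s is true.
      So []s is true at u.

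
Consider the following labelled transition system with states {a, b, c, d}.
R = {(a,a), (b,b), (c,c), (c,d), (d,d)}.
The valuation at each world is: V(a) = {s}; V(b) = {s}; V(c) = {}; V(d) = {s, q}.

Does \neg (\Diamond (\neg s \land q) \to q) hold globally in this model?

Let φ = \neg (\Diamond (\neg s \land q) \to q). Evaluate φ at each world:
  a (successors {a}): φ is false.
  b (successors {b}): φ is false.
  c (successors {c, d}): φ is false.
  d (successors {d}): φ is false.
Detail at a (counterexample):
  At a: \Diamond (\neg s \land q) \to q is true, so \neg (\Diamond (\neg s \land q) \to q) is false.
    At a: \Diamond (\neg s \land q) is false, q is false, so \Diamond (\neg s \land q) \to q is true.
      At a: \Diamond (\neg s \land q) requires \neg s \land q at some successor in {a}.
        At a: \neg s \land q is false.
      So \Diamond (\neg s \land q) is false at a.

No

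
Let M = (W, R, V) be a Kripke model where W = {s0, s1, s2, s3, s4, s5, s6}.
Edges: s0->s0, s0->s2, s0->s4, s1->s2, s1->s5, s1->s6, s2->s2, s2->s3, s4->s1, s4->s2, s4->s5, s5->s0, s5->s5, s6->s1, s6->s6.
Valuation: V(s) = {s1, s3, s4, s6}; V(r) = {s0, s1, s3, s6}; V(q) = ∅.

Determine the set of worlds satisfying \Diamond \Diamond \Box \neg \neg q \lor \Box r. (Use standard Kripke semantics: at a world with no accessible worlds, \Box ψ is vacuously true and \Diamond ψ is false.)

s0, s1, s2, s3, s4, s6

Let φ = \Diamond \Diamond \Box \neg \neg q \lor \Box r. Evaluate φ at each world:
  s0 (successors {s0, s2, s4}): φ is true.
  s1 (successors {s2, s5, s6}): φ is true.
  s2 (successors {s2, s3}): φ is true.
  s3 (successors ∅): φ is true.
  s4 (successors {s1, s2, s5}): φ is true.
  s5 (successors {s0, s5}): φ is false.
  s6 (successors {s1, s6}): φ is true.
For instance, at s1:
  At s1: \Diamond \Diamond \Box \neg \neg q is true, \Box r is false, so \Diamond \Diamond \Box \neg \neg q \lor \Box r is true.
    At s1: \Diamond \Diamond \Box \neg \neg q requires \Diamond \Box \neg \neg q at some successor in {s2, s5, s6}.
      \Diamond \Box \neg \neg q holds at s2, so \Diamond \Diamond \Box \neg \neg q is true at s1.
    At s1: \Box r requires r at every successor {s2, s5, s6}.
      r fails at s2, so \Box r is false at s1.
Satisfying worlds: {s0, s1, s2, s3, s4, s6}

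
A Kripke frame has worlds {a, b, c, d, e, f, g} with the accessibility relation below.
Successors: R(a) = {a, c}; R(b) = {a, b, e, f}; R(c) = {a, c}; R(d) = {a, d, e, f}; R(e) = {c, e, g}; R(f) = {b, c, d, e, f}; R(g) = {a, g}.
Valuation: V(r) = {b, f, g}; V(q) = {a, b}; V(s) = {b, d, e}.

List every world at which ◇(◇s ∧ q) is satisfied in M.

Recall that ◇ψ holds at a world iff ψ holds at some accessible world.
Let φ = ◇(◇s ∧ q). Evaluate φ at each world:
  a (successors {a, c}): φ is false.
  b (successors {a, b, e, f}): φ is true.
  c (successors {a, c}): φ is false.
  d (successors {a, d, e, f}): φ is false.
  e (successors {c, e, g}): φ is false.
  f (successors {b, c, d, e, f}): φ is true.
  g (successors {a, g}): φ is false.
For instance, at f:
  At f: ◇(◇s ∧ q) requires ◇s ∧ q at some successor in {b, c, d, e, f}.
    ◇s ∧ q holds at b, so ◇(◇s ∧ q) is true at f.
      At b: ◇s is true, q is true, so ◇s ∧ q is true.
Satisfying worlds: {b, f}

b, f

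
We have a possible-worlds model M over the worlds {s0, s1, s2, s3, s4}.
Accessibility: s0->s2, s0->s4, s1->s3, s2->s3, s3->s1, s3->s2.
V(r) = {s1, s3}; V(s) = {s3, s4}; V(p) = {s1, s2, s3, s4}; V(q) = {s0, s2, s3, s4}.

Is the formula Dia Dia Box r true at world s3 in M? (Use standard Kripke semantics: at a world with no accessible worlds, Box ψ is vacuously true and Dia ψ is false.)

No

At s3: Dia Dia Box r requires Dia Box r at some successor in {s1, s2}.
  At s1: Dia Box r is false.
  At s2: Dia Box r is false.
So Dia Dia Box r is false at s3.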